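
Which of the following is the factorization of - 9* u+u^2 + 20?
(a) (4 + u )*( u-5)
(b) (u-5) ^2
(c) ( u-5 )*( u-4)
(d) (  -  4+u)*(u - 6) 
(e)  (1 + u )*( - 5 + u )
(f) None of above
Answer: c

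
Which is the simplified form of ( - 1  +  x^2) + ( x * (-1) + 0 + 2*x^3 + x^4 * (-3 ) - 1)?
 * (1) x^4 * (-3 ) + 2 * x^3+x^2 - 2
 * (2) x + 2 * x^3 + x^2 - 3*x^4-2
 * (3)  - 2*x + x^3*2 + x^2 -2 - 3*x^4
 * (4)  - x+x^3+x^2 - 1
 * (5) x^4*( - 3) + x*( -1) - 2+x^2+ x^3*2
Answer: 5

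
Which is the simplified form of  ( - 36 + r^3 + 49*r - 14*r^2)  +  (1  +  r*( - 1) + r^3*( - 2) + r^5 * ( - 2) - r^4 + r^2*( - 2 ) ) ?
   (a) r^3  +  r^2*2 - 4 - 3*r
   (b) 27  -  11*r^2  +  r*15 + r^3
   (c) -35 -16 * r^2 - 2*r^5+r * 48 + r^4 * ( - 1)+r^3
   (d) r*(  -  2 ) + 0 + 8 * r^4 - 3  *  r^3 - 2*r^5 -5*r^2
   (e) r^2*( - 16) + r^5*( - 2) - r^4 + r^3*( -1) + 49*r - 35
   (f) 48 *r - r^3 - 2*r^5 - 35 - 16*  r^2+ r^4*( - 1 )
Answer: f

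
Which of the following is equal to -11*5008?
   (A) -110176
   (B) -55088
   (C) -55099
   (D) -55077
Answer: B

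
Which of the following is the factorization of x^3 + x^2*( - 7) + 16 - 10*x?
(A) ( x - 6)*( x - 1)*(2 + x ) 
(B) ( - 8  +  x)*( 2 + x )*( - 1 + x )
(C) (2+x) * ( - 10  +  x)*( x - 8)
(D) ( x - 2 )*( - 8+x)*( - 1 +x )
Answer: B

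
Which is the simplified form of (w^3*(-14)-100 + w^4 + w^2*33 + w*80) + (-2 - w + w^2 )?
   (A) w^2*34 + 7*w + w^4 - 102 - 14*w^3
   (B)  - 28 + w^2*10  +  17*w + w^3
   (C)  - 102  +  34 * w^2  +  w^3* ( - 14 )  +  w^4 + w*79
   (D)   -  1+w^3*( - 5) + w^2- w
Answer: C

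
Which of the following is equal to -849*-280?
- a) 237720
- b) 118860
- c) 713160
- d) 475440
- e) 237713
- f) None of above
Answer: a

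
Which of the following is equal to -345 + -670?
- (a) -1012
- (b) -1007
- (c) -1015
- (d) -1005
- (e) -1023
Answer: c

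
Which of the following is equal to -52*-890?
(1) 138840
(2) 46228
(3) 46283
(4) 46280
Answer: 4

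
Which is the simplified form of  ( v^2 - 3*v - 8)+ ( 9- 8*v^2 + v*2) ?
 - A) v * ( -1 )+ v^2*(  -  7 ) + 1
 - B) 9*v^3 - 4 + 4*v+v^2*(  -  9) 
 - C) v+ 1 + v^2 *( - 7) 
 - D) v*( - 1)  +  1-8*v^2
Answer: A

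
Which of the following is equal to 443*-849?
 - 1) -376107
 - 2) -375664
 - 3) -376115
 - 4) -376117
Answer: 1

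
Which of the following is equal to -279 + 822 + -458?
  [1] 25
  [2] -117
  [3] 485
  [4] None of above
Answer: 4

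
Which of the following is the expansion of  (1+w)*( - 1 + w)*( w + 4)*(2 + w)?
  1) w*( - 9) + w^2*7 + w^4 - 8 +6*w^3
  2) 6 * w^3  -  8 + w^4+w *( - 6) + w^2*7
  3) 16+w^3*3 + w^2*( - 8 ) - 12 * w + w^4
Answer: 2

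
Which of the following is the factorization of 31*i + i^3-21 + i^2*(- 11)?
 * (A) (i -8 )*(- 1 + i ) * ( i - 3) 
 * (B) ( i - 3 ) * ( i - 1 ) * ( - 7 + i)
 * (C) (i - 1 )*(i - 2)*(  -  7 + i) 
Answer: B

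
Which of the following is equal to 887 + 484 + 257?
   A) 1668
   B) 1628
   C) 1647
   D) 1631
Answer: B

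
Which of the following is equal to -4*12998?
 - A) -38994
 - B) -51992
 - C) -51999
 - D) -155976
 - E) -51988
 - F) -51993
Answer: B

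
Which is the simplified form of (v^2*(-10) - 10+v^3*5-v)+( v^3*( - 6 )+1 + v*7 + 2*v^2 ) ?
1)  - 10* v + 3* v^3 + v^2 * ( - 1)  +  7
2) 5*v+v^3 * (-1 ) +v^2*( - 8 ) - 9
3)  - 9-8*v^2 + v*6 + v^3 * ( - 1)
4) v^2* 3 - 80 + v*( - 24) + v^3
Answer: 3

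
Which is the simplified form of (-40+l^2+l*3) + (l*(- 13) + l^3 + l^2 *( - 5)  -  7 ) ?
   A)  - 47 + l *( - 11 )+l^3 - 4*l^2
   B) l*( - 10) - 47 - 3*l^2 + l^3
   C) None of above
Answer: C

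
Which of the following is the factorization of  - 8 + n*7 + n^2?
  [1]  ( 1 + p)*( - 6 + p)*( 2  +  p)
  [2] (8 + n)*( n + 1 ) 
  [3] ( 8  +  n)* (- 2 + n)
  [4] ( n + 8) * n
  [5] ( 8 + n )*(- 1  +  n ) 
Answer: 5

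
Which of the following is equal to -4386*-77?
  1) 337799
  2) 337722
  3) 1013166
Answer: 2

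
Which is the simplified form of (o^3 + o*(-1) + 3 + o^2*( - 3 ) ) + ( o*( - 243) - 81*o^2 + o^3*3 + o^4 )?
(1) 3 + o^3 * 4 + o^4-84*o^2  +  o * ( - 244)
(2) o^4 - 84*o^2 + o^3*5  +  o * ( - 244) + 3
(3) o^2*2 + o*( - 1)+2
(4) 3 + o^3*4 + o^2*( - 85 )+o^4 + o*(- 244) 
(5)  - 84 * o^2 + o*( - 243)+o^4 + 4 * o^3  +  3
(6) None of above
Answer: 1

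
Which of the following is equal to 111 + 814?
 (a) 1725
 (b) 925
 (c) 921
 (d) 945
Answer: b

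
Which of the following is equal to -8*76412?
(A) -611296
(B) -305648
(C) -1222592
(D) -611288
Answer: A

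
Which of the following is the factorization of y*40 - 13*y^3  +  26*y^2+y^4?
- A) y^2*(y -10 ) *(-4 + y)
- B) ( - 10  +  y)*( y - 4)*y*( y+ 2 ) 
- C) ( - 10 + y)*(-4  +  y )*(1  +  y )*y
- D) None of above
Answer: C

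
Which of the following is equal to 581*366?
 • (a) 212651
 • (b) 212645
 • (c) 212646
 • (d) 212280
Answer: c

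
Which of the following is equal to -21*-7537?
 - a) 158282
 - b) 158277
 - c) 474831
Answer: b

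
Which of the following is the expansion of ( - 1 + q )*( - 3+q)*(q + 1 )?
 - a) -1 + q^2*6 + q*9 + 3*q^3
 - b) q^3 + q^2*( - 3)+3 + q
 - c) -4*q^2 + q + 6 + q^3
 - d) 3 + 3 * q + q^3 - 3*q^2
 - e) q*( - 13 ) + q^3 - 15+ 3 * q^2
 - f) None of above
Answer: f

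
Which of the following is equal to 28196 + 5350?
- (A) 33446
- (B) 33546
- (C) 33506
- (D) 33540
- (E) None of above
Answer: B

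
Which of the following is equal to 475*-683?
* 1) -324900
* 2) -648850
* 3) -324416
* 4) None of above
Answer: 4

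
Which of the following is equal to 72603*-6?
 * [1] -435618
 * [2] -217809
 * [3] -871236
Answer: 1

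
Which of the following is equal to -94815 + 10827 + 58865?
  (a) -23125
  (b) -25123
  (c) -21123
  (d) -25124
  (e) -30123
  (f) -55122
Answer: b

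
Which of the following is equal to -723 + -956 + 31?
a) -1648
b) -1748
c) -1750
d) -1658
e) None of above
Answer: a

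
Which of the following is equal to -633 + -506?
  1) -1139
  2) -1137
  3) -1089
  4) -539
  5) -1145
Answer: 1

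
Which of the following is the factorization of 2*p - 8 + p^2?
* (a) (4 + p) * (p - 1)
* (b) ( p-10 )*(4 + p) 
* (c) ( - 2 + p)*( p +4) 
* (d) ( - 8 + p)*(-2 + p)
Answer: c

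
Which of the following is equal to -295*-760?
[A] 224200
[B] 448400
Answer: A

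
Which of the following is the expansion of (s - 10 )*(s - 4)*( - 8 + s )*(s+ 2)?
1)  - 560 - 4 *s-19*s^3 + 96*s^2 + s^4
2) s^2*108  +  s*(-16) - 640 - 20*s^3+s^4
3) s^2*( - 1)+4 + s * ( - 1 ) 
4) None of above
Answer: 2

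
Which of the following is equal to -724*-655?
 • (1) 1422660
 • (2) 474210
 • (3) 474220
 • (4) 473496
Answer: 3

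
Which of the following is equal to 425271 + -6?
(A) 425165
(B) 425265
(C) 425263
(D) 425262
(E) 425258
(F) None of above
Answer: B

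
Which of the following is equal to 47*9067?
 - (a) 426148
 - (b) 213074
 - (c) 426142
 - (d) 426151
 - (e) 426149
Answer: e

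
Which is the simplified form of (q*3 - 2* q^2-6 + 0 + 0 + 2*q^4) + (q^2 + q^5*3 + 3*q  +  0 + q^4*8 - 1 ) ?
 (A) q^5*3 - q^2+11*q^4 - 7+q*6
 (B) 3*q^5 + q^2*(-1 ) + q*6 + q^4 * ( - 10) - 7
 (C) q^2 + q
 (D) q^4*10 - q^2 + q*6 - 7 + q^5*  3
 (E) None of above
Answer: D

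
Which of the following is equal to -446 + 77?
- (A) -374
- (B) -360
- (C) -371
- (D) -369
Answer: D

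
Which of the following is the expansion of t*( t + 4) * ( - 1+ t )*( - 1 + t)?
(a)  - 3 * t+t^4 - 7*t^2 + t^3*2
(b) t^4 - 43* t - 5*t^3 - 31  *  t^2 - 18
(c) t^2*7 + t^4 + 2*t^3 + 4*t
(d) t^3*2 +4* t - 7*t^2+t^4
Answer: d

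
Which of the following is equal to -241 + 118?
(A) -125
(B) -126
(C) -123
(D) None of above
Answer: C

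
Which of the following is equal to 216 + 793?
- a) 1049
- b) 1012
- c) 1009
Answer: c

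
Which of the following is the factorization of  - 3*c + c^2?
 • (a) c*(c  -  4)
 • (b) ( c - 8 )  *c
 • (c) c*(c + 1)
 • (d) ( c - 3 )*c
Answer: d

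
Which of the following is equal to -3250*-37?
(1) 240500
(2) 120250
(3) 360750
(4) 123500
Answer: 2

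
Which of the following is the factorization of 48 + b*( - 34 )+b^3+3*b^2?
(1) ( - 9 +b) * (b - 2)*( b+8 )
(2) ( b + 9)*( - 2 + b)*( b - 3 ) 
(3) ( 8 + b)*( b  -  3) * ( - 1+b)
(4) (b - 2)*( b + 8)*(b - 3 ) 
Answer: 4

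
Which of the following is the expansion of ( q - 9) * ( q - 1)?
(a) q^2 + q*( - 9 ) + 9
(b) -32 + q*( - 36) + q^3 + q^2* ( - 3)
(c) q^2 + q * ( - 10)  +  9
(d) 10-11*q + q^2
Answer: c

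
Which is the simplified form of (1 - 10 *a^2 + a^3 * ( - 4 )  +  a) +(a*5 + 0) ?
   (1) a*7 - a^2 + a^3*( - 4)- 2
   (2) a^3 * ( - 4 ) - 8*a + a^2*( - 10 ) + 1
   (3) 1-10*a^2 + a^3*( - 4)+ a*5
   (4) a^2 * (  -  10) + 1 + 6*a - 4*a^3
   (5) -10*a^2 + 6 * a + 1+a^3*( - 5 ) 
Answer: 4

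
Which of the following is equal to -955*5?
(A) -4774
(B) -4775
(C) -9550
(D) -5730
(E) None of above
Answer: B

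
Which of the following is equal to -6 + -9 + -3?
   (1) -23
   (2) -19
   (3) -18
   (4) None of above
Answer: 3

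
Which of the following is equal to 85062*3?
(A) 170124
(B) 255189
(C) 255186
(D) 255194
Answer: C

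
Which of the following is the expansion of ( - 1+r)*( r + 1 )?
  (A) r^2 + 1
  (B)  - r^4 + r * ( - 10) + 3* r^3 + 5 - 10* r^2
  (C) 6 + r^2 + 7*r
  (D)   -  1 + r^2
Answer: D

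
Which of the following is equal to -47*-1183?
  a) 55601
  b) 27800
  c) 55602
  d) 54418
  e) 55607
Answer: a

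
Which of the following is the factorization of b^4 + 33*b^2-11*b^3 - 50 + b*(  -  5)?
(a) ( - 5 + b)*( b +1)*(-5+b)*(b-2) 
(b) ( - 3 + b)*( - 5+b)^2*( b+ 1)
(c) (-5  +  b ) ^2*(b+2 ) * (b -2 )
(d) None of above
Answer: a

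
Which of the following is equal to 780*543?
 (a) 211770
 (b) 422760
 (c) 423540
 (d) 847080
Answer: c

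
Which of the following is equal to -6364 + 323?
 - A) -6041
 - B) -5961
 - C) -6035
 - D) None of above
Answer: A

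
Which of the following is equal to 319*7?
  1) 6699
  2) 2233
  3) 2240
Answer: 2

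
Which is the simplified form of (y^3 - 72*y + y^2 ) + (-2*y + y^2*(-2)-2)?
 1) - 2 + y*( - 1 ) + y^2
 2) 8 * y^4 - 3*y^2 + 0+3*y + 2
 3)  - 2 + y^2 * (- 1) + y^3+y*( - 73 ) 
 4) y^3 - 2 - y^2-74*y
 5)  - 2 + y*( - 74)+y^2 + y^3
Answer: 4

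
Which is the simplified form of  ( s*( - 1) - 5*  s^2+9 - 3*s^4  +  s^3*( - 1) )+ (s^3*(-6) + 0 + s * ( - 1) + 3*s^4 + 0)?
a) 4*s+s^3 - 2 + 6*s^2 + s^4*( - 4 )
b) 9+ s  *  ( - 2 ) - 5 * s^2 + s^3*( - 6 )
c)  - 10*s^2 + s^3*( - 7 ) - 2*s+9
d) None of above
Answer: d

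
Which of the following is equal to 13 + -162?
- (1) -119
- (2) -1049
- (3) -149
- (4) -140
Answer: 3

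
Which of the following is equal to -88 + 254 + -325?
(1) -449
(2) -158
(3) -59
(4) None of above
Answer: 4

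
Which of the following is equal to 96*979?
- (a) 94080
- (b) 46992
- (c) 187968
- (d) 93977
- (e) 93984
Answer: e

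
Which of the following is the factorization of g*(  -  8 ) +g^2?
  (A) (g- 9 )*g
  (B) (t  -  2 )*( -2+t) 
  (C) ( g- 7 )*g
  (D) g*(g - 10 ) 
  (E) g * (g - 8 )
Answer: E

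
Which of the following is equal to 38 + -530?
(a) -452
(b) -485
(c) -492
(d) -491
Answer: c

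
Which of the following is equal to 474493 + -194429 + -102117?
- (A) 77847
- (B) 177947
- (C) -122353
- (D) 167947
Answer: B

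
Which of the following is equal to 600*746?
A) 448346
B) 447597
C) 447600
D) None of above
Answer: C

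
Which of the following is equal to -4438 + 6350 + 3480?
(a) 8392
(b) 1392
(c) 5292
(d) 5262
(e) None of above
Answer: e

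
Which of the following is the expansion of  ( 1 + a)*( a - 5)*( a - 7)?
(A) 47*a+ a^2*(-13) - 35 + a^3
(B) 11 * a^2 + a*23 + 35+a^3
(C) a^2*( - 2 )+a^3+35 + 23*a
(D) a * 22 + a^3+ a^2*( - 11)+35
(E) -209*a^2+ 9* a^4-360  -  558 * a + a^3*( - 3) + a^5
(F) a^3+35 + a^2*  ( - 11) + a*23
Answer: F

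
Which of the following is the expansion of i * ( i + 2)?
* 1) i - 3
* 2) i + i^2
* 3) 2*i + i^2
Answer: 3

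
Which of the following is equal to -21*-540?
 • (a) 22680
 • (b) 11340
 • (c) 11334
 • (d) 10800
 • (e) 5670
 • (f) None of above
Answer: b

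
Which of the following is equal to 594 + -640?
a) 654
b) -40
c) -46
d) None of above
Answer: c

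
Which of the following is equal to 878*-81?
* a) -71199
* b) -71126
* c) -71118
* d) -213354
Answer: c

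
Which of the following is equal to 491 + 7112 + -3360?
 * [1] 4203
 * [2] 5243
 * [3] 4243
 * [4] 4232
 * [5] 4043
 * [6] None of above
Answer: 3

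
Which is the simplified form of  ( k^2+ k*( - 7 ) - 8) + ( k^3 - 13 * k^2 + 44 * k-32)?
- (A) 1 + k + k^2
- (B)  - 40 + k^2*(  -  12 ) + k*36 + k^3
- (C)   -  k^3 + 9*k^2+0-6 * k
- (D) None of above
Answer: D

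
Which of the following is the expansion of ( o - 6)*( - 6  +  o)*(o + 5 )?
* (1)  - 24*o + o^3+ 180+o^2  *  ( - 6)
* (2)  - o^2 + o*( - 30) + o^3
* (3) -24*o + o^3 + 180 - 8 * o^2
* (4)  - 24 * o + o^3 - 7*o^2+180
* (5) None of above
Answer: 4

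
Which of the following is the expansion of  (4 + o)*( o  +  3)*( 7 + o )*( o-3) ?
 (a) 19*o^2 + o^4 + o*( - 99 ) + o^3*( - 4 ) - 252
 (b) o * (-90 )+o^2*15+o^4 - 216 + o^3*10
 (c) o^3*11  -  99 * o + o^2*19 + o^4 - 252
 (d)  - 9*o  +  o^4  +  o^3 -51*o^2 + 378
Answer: c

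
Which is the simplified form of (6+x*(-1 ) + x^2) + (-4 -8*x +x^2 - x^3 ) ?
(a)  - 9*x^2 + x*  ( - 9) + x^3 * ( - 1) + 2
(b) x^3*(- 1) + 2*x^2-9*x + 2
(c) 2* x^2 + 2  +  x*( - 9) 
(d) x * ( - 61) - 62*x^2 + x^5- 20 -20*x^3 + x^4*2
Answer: b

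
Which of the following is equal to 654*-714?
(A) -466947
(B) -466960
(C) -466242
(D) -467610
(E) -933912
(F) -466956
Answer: F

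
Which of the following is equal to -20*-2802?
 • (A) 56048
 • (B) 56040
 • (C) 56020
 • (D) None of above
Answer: B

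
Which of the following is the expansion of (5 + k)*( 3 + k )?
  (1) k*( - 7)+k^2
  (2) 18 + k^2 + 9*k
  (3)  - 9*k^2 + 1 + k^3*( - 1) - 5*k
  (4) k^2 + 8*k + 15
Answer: 4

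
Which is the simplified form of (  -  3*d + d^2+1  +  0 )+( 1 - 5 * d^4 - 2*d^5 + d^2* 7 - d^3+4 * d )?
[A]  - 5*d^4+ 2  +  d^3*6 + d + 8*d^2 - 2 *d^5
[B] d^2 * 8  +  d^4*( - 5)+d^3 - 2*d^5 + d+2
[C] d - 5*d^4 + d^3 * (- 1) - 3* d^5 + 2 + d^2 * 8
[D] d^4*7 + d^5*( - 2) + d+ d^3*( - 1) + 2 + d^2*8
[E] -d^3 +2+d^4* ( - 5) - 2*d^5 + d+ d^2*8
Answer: E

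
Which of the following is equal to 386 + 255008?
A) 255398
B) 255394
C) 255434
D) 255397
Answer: B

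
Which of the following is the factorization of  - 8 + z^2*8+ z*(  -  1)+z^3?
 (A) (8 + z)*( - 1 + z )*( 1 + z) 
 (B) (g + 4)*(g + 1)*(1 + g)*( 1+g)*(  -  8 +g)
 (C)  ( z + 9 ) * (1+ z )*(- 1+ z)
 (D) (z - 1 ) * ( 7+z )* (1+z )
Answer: A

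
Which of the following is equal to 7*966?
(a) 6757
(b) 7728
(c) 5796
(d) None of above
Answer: d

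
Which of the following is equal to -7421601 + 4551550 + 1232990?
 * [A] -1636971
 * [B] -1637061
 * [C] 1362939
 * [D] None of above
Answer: B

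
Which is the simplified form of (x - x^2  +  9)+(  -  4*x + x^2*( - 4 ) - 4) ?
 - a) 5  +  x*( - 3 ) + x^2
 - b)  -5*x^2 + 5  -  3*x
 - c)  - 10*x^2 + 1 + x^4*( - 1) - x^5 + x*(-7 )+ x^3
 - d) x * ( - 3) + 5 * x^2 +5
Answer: b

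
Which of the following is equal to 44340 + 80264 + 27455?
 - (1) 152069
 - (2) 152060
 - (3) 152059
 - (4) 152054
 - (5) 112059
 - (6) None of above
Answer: 3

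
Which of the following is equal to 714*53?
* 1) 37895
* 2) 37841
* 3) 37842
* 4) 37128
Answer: 3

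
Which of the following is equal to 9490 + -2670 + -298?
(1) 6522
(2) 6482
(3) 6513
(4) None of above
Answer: 1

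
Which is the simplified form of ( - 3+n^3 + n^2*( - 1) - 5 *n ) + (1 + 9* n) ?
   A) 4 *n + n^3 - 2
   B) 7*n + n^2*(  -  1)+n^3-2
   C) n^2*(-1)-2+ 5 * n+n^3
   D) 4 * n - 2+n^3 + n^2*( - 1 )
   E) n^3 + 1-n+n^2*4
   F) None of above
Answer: D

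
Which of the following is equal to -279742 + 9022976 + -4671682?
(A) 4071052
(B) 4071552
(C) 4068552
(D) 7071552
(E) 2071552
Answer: B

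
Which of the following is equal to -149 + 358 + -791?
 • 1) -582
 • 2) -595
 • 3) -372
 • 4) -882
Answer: 1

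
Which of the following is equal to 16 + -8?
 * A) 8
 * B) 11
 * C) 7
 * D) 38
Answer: A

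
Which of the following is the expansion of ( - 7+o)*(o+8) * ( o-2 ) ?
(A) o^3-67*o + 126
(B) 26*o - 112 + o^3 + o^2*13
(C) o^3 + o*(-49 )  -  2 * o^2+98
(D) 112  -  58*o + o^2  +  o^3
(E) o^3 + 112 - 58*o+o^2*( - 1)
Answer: E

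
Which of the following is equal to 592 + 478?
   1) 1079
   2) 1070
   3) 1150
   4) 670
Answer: 2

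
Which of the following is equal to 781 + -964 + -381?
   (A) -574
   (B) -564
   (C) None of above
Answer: B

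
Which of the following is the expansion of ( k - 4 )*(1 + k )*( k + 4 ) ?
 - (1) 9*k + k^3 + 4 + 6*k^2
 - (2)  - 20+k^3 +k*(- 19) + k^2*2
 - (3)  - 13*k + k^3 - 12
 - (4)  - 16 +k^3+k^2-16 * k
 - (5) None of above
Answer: 4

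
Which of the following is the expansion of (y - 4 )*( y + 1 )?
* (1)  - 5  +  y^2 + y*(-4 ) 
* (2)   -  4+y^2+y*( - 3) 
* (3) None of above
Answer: 2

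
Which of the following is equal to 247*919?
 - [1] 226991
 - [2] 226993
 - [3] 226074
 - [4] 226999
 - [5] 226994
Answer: 2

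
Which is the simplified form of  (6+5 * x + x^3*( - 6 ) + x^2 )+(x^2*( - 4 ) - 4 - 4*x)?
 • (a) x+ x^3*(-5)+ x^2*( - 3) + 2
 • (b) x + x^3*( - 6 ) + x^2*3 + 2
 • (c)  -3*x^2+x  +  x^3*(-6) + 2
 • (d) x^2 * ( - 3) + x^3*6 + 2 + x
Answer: c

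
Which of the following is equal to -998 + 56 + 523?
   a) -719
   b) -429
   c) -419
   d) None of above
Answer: c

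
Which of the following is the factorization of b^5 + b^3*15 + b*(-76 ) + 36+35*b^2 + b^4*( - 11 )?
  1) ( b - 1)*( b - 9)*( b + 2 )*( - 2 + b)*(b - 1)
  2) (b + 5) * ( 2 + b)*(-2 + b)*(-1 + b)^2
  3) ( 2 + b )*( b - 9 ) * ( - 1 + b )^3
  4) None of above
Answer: 1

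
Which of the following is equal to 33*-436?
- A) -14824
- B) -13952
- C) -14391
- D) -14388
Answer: D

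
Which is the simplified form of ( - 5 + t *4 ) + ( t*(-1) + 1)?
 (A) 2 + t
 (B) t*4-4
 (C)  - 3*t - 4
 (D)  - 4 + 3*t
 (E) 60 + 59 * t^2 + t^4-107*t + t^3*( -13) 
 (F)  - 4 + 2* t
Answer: D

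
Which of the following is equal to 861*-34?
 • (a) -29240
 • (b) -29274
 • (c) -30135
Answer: b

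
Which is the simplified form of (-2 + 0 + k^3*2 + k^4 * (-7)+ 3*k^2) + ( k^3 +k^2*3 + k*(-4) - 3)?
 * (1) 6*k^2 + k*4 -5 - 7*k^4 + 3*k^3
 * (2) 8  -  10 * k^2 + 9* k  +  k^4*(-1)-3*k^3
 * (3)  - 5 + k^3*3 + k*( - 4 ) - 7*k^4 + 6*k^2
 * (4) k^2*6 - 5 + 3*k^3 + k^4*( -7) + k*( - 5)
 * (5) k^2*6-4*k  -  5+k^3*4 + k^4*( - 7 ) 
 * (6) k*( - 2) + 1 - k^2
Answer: 3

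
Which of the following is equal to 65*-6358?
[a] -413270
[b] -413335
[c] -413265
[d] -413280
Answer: a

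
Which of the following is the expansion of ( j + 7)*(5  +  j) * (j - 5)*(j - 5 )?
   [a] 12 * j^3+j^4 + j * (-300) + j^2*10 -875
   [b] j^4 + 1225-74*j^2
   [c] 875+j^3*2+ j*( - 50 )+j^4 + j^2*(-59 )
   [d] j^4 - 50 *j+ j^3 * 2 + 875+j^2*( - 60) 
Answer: d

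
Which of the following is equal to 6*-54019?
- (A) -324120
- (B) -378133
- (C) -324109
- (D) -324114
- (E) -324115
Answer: D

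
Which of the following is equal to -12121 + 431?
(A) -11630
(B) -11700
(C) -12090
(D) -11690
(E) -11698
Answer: D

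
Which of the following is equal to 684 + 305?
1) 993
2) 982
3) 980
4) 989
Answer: 4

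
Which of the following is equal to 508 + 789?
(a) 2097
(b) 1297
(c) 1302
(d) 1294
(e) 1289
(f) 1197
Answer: b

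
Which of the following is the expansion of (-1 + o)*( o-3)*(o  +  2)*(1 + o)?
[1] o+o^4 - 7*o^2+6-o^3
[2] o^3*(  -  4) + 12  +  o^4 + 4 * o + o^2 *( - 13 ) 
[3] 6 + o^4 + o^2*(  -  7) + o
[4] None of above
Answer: 1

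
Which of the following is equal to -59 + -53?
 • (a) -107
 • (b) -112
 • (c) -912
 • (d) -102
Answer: b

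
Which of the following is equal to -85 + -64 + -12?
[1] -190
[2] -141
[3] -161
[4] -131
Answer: 3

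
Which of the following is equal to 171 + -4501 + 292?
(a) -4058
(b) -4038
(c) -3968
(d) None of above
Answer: b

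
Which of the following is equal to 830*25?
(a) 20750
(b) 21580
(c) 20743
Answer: a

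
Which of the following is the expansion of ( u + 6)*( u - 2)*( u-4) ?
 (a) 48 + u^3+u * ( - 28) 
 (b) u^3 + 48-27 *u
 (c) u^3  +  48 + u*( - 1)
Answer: a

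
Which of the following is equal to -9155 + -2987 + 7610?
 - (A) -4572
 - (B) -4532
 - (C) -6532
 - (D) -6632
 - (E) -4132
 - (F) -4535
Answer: B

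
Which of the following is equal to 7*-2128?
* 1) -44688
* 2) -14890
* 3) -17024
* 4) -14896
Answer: 4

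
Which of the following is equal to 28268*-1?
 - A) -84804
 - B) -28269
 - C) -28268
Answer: C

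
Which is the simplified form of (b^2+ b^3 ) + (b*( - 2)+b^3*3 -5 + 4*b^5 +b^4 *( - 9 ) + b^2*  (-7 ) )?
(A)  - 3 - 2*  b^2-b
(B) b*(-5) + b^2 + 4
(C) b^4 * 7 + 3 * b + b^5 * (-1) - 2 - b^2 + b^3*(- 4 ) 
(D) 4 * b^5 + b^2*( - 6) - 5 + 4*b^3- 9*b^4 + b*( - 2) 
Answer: D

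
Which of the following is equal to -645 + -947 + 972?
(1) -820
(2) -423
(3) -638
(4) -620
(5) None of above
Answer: 4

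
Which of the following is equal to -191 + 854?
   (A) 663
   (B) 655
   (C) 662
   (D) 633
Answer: A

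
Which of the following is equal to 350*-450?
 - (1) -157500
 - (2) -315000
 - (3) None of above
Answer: 1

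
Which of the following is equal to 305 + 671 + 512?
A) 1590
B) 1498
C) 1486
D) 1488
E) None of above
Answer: D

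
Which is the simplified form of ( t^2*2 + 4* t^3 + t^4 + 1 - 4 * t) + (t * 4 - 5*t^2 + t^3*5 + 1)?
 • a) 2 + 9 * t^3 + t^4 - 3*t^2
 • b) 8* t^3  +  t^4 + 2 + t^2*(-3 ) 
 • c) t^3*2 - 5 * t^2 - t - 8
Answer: a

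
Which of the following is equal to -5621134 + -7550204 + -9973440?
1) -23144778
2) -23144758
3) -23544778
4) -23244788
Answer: 1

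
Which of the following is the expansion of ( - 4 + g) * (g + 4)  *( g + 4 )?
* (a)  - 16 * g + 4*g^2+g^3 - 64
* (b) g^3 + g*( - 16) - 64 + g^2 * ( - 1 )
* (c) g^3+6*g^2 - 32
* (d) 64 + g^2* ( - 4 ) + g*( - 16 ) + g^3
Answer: a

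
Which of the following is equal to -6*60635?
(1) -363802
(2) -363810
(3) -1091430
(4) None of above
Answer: 2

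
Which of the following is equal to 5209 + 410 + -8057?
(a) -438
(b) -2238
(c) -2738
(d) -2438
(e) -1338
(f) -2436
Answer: d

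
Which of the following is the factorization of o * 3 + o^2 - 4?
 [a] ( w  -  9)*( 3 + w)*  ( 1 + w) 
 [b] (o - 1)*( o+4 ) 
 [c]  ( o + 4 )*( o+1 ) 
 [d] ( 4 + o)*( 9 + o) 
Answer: b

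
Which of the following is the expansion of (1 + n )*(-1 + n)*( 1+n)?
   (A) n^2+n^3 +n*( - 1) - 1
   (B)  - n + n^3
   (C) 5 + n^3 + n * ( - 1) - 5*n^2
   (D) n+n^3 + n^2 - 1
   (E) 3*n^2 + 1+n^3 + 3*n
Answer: A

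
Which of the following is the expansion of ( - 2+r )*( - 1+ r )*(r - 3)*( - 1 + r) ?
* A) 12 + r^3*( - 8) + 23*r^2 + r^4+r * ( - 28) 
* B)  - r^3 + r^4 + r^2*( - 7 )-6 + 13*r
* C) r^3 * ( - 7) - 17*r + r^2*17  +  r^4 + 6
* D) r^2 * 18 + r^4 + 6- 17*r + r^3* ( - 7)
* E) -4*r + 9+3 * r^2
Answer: C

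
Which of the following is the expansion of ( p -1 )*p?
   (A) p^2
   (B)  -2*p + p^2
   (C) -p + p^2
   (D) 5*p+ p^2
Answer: C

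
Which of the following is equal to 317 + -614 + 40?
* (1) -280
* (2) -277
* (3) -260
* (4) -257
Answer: 4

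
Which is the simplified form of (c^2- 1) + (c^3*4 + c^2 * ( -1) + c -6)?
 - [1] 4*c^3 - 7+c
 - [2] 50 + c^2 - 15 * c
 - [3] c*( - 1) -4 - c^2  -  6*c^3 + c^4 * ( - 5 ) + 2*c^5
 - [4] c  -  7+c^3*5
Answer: 1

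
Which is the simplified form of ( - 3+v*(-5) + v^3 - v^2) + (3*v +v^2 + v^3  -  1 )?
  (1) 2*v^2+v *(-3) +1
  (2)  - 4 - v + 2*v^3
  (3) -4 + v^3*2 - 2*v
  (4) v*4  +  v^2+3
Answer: 3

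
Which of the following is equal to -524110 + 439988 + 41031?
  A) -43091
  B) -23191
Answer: A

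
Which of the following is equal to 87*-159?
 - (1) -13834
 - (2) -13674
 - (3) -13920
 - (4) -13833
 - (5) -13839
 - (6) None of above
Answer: 4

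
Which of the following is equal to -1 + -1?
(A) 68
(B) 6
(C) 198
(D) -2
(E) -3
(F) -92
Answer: D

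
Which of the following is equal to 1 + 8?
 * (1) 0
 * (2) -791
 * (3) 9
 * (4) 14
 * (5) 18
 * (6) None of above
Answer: 3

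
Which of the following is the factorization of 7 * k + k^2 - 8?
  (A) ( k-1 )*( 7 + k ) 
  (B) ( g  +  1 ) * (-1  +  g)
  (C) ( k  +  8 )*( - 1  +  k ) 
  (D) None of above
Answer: C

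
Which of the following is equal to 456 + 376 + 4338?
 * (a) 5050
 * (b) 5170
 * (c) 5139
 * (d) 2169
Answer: b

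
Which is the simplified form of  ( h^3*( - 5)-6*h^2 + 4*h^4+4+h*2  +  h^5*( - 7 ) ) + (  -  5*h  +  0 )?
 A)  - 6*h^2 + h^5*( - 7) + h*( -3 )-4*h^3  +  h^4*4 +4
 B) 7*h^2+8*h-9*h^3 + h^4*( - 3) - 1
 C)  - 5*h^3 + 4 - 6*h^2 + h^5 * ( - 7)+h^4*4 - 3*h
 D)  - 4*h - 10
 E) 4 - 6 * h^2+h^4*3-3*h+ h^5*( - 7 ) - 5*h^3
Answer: C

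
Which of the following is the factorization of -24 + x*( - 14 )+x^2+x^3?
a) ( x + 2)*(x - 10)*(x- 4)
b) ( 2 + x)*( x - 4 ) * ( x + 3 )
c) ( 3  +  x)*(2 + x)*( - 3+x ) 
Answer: b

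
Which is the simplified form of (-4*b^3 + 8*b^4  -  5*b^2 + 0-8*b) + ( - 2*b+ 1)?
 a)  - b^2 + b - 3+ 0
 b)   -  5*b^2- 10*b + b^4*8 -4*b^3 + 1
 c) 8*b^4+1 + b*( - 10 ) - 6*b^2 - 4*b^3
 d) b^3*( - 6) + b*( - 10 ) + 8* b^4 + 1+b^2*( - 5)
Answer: b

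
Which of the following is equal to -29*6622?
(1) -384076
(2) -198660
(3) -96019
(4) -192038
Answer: 4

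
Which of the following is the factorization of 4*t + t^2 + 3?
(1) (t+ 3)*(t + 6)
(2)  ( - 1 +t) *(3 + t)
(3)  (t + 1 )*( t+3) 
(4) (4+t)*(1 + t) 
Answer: 3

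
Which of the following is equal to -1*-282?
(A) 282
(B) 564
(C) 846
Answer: A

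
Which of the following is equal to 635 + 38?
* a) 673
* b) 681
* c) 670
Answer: a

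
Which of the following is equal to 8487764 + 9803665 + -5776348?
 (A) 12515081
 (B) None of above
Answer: A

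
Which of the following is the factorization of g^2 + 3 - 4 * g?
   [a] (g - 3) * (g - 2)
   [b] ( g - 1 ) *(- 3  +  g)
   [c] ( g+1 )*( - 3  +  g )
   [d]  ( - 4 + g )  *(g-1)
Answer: b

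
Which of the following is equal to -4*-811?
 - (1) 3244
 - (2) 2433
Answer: 1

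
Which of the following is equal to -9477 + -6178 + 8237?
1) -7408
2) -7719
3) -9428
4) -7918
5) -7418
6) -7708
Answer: 5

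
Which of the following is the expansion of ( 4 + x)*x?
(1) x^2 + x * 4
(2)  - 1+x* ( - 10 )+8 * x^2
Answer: 1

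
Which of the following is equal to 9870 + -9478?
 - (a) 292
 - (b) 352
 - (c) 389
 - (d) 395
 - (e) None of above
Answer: e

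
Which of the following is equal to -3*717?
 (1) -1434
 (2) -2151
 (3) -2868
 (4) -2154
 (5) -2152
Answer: 2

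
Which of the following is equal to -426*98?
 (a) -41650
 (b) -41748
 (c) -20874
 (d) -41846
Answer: b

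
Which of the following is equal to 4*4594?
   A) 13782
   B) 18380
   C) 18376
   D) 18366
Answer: C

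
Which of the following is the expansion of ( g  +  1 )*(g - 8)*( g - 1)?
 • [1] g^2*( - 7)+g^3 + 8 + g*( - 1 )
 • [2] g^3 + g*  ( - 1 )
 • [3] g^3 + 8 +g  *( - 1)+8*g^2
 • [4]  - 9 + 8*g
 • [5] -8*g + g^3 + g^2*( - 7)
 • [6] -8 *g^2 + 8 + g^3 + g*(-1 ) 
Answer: 6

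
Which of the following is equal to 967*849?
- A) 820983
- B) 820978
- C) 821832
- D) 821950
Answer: A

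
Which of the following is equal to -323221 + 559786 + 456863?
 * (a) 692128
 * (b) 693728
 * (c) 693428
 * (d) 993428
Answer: c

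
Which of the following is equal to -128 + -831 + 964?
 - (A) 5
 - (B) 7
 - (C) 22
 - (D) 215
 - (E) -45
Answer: A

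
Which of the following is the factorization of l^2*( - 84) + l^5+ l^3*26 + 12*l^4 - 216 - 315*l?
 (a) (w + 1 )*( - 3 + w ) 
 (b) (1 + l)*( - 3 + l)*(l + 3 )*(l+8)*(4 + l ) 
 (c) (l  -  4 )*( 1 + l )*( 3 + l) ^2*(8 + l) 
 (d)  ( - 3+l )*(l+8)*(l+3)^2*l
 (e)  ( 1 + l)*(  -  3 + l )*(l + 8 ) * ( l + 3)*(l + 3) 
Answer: e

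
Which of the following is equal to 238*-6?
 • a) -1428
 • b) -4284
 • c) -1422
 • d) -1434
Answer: a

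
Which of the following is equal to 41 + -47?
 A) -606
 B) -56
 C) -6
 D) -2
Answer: C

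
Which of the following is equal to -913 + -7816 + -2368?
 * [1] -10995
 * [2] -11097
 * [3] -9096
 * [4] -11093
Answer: 2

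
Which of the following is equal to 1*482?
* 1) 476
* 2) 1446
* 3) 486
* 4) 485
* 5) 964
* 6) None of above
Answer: 6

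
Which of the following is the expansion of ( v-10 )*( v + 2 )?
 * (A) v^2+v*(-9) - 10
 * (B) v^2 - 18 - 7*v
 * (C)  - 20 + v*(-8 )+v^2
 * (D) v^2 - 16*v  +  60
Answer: C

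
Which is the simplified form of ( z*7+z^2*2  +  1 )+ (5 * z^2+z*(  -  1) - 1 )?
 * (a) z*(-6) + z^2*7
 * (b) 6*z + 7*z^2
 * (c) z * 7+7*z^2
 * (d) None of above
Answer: b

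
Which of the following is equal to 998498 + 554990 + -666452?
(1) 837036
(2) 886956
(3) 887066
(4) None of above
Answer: 4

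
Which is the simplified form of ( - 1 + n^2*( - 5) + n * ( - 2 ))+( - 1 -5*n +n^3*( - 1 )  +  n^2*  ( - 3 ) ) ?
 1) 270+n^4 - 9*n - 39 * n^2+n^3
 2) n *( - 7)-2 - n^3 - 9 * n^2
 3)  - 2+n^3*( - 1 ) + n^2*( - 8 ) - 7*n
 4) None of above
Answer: 3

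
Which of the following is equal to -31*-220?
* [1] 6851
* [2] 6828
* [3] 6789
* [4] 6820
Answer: 4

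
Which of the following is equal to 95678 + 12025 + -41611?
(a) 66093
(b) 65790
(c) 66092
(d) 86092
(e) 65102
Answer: c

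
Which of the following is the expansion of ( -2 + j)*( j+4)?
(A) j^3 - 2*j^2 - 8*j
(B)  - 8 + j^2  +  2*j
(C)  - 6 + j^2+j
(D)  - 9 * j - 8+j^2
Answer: B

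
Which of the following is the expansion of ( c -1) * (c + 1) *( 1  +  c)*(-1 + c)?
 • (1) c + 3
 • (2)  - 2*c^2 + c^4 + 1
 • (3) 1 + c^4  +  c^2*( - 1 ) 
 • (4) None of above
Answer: 2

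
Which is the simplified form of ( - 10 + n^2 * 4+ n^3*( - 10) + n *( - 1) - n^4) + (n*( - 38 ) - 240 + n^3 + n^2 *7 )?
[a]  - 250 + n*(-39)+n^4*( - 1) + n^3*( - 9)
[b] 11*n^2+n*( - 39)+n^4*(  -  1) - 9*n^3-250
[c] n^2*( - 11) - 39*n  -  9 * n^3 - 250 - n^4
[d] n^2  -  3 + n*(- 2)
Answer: b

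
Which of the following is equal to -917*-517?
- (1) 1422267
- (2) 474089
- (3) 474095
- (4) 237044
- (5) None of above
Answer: 2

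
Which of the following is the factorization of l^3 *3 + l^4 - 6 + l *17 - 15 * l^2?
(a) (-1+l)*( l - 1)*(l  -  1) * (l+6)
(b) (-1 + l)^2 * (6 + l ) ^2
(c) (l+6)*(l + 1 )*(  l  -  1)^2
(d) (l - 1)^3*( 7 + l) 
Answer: a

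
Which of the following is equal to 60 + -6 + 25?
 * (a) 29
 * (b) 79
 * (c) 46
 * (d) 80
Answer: b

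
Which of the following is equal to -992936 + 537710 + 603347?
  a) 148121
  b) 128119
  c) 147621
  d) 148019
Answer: a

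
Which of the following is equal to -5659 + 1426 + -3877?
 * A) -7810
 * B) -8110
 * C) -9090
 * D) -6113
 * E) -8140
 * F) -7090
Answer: B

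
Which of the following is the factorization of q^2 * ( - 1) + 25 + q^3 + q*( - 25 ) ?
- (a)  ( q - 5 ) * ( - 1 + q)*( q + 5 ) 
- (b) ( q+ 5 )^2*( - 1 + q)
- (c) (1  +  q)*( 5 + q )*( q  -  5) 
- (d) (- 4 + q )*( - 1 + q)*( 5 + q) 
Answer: a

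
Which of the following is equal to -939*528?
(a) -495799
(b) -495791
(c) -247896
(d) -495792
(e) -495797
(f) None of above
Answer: d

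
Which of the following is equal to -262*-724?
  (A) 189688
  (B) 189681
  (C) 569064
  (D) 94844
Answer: A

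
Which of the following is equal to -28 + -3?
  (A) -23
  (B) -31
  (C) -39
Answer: B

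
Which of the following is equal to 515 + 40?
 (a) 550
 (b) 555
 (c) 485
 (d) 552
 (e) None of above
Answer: b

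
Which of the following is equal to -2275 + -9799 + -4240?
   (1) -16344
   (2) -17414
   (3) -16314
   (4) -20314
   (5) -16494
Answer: 3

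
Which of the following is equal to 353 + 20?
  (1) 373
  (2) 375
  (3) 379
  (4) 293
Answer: 1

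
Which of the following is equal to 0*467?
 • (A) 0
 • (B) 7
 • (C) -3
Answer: A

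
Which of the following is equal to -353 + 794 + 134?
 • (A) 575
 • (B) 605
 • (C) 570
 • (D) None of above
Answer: A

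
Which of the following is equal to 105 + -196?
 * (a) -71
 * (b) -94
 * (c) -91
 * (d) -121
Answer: c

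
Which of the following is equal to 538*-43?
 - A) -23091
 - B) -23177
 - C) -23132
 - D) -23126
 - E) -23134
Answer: E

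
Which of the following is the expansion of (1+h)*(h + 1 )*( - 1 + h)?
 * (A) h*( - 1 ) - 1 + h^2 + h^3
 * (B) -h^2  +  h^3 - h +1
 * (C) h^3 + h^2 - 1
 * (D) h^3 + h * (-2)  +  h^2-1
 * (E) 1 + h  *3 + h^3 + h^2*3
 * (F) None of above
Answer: A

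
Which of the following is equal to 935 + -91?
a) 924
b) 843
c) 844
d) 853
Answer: c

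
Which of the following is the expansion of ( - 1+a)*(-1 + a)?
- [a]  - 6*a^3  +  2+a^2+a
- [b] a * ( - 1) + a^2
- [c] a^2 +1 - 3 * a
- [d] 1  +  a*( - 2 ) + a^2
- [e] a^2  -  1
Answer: d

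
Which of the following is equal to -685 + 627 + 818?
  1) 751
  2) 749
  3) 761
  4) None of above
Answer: 4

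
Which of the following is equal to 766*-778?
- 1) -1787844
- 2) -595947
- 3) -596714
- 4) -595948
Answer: 4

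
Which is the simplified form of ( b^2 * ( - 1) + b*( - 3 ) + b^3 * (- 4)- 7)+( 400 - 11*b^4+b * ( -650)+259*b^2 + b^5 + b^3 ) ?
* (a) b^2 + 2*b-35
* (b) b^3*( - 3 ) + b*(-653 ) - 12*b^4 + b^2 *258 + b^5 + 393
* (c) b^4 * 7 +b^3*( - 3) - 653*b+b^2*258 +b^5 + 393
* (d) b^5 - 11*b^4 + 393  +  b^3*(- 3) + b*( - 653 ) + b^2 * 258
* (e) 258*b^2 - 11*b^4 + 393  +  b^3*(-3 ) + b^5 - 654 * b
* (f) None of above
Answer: d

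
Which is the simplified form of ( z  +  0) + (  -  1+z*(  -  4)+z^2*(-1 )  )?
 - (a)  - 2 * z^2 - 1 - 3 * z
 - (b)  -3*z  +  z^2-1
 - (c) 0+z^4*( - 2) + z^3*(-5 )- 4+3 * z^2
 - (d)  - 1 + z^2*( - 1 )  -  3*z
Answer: d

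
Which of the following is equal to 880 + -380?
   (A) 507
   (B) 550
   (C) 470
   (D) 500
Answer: D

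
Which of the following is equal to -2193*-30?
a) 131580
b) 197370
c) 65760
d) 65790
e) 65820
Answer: d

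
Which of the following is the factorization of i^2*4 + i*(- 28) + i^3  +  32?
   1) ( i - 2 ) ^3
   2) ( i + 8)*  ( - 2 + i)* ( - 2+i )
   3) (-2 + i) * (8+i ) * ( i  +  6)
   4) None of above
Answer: 2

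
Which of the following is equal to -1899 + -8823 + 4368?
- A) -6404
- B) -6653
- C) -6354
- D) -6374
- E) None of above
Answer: C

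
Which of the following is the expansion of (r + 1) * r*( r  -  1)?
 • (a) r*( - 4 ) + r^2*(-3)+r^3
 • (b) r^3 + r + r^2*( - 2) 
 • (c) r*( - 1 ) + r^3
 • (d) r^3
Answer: c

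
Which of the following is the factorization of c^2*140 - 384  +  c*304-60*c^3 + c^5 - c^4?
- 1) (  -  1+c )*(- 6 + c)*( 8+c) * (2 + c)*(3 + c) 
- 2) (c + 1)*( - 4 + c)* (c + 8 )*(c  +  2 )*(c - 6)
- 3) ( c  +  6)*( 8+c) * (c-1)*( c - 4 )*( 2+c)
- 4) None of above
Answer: 4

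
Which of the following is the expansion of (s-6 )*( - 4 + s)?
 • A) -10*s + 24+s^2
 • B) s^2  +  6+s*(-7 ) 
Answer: A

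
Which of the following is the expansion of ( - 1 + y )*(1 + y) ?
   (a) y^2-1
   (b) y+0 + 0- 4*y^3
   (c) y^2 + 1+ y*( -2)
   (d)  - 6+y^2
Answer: a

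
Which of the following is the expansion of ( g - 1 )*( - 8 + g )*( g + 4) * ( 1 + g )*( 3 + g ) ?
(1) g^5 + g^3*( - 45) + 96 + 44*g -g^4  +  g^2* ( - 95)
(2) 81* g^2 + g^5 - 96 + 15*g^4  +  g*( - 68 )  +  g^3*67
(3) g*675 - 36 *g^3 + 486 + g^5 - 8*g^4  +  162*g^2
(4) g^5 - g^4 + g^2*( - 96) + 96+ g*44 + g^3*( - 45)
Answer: 1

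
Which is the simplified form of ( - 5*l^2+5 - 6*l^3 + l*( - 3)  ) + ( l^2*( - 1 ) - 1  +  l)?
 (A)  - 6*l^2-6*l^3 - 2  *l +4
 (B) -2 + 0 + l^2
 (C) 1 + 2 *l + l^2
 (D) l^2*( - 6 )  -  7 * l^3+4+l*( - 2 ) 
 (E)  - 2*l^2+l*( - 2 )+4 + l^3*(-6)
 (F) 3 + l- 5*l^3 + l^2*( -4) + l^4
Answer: A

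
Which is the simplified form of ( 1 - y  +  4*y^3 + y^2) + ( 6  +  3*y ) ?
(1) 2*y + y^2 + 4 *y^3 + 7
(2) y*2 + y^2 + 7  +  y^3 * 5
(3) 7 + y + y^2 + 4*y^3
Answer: 1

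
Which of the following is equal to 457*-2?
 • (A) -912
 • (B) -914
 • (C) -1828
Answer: B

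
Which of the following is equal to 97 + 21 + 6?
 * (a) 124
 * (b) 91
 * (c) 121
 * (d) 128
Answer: a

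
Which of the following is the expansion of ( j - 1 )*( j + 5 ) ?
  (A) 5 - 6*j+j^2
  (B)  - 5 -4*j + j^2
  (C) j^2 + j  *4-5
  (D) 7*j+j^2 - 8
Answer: C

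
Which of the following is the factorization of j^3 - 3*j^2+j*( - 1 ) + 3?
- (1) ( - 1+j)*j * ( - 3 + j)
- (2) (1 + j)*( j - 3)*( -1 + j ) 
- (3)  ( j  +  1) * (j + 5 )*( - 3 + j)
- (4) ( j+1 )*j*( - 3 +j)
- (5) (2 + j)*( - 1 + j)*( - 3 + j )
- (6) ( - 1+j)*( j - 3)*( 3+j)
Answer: 2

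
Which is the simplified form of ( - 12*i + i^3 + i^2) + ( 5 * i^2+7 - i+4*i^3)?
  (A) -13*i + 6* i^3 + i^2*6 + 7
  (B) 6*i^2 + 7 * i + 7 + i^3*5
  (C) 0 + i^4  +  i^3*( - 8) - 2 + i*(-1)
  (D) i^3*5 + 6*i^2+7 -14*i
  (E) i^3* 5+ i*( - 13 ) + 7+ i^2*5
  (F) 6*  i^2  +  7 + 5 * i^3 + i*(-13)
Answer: F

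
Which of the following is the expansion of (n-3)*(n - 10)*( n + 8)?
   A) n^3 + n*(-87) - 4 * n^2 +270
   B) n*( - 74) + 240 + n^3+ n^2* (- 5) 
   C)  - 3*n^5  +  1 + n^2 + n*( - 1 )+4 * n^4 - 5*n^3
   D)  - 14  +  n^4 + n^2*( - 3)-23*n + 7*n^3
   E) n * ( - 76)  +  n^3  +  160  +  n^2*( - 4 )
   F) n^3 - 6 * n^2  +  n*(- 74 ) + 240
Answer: B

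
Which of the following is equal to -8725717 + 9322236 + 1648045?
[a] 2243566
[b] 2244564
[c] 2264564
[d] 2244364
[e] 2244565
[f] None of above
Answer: b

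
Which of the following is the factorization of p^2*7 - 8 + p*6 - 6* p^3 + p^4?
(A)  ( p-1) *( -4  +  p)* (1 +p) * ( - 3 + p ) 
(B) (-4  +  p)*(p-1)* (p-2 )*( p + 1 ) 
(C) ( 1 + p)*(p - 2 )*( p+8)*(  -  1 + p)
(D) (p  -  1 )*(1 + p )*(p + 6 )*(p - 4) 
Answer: B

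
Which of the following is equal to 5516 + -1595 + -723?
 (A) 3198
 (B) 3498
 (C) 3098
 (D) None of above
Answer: A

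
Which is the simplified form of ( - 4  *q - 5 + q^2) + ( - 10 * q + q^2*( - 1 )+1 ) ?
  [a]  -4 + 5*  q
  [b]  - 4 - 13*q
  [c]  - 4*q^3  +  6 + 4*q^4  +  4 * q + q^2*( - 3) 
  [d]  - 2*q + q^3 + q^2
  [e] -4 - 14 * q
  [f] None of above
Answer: e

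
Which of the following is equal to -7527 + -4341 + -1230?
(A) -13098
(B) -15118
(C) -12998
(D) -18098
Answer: A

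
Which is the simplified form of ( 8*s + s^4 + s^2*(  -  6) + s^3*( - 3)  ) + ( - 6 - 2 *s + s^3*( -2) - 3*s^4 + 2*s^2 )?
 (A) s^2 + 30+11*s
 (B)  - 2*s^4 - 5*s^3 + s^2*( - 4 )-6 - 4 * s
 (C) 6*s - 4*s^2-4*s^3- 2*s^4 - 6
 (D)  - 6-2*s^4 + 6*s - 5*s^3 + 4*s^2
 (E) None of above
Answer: E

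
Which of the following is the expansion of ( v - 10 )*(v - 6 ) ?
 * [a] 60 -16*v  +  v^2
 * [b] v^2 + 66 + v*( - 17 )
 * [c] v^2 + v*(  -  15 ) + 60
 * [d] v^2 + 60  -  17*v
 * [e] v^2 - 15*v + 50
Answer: a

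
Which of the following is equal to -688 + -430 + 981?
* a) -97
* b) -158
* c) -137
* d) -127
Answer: c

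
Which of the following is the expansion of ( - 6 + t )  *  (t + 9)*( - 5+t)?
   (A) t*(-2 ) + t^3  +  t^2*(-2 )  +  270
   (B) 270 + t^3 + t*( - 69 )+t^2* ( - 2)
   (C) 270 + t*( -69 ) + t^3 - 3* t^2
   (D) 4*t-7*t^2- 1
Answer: B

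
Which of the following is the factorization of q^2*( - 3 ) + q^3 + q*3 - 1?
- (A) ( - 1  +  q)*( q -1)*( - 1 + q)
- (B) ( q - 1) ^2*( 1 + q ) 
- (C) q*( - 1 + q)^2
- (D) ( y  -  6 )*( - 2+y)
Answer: A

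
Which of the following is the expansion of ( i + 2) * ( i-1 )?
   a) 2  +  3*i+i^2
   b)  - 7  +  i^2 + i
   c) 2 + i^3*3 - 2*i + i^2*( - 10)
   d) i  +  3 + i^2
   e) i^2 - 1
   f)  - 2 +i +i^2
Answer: f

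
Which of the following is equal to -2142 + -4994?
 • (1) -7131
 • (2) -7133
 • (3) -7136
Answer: 3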